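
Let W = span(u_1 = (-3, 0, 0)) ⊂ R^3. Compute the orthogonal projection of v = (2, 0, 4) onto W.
proj_W(v) = (2, 0, 0)

Set up U = [u_1 | ... | u_1] ∈ R^(3×1). The projector onto W = col(U) is P = U (U^T U)^(-1) U^T.
Compute U^T U =
  [9],
and U^T v = (-6).
Solve U^T U · c = U^T v for the coefficients: c = (-2/3). The projection is proj_W(v) = U c.
Check: (v - proj_W(v)) · u_1 = 0  (should be 0).
Result: proj_W(v) = (2, 0, 0).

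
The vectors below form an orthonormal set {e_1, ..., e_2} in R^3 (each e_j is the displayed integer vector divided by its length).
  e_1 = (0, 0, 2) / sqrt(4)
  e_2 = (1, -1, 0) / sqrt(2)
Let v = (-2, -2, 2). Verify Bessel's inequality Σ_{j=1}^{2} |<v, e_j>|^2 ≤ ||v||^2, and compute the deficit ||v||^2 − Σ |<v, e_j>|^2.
Σ |<v, e_j>|^2 = 4; ||v||^2 = 12; deficit = 8

Write each e_j = u_j / sqrt(<u_j, u_j>) where u_j is the displayed integer vector. Then <v, e_j> = <v, u_j> / sqrt(<u_j, u_j>), so |<v, e_j>|^2 = <v, u_j>^2 / <u_j, u_j>.
Coefficients: <v, e_1> = 4/sqrt(4), <v, e_2> = 0/sqrt(2).
Square and sum: Σ |<v, e_j>|^2 = 4.
Compute ||v||^2 = v·v = 12.
Deficit = 12 − 4 = 8 ≥ 0, confirming Bessel's inequality. (The deficit equals ||v − Σ <v,e_j> e_j||^2, the squared distance from v to span{e_j}.)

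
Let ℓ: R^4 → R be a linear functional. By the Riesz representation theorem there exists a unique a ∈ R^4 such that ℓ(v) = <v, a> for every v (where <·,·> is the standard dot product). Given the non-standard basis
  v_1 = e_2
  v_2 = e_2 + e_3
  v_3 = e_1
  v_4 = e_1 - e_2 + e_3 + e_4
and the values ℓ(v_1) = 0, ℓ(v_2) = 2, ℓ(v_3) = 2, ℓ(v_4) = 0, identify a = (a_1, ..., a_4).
a = (2, 0, 2, -4)

Write a = (a_1, ..., a_4) in the standard basis. For each basis vector v_i, ℓ(v_i) = <v_i, a> is a linear equation in the a_j's. Collect the n equations into a matrix system V a = ℓ, where row i of V is v_i (expressed in the standard basis). Since V is invertible (lower-triangular with 1s on the diagonal, up to permutation), solve by back-substitution:
  V =
[[0, 1, 0, 0],
 [0, 1, 1, 0],
 [1, 0, 0, 0],
 [1, -1, 1, 1]]
  V a = (0, 2, 2, 0)
Solving gives a = (2, 0, 2, -4).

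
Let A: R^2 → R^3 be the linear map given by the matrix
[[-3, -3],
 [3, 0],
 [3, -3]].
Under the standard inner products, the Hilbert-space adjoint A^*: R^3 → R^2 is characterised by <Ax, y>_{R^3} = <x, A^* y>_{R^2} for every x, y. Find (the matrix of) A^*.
A^* = A^T =
[[-3, 3, 3],
 [-3, 0, -3]]

For real matrices with standard dot products, the defining identity <Ax, y> = <x, A^* y> gives (Ax)^T y = x^T (A^*) y, i.e. x^T A^T y = x^T (A^*) y. Since this holds for all x, y, we must have A^* = A^T. Therefore
A^* =
[[-3, 3, 3],
 [-3, 0, -3]].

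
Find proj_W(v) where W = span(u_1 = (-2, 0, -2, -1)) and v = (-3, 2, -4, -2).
proj_W(v) = (-32/9, 0, -32/9, -16/9)

Set up U = [u_1 | ... | u_1] ∈ R^(4×1). The projector onto W = col(U) is P = U (U^T U)^(-1) U^T.
Compute U^T U =
  [9],
and U^T v = (16).
Solve U^T U · c = U^T v for the coefficients: c = (16/9). The projection is proj_W(v) = U c.
Check: (v - proj_W(v)) · u_1 = 0  (should be 0).
Result: proj_W(v) = (-32/9, 0, -32/9, -16/9).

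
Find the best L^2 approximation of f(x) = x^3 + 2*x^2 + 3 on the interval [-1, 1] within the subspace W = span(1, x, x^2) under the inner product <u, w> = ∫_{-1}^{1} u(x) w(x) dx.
g(x) = 2*x^2 + 3*x/5 + 3

The best approximation g ∈ W is the orthogonal projection of f onto W. Writing g = a_0 + a_1 x + a_2 x^2, the coefficients solve the normal equations G · a = b where
  G_{ij} = <φ_i, φ_j> and b_i = <f, φ_i>, with φ_0 = 1, φ_1 = x, φ_2 = x^2.
G =
  [2, 0, 2/3]
  [0, 2/3, 0]
  [2/3, 0, 2/5],
b = (22/3, 2/5, 14/5).
Solving gives a_0 = 3, a_1 = 3/5, a_2 = 2, so
  g(x) = 2*x^2 + 3*x/5 + 3.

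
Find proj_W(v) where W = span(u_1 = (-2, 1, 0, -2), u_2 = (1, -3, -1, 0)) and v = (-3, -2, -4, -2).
proj_W(v) = (-143/74, -93/37, -103/74, -123/37)

Set up U = [u_1 | ... | u_2] ∈ R^(4×2). The projector onto W = col(U) is P = U (U^T U)^(-1) U^T.
Compute U^T U =
  [9, -5]
  [-5, 11],
and U^T v = (8, 7).
Solve U^T U · c = U^T v for the coefficients: c = (123/74, 103/74). The projection is proj_W(v) = U c.
Check: (v - proj_W(v)) · u_1 = 0  (should be 0).
Check: (v - proj_W(v)) · u_2 = 0  (should be 0).
Result: proj_W(v) = (-143/74, -93/37, -103/74, -123/37).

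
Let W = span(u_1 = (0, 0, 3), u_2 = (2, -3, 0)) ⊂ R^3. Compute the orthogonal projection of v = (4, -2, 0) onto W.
proj_W(v) = (28/13, -42/13, 0)

Set up U = [u_1 | ... | u_2] ∈ R^(3×2). The projector onto W = col(U) is P = U (U^T U)^(-1) U^T.
Compute U^T U =
  [9, 0]
  [0, 13],
and U^T v = (0, 14).
Solve U^T U · c = U^T v for the coefficients: c = (0, 14/13). The projection is proj_W(v) = U c.
Check: (v - proj_W(v)) · u_1 = 0  (should be 0).
Check: (v - proj_W(v)) · u_2 = 0  (should be 0).
Result: proj_W(v) = (28/13, -42/13, 0).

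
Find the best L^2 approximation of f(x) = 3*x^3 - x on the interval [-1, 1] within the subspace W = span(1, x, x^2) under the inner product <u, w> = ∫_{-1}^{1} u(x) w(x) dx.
g(x) = 4*x/5

The best approximation g ∈ W is the orthogonal projection of f onto W. Writing g = a_0 + a_1 x + a_2 x^2, the coefficients solve the normal equations G · a = b where
  G_{ij} = <φ_i, φ_j> and b_i = <f, φ_i>, with φ_0 = 1, φ_1 = x, φ_2 = x^2.
G =
  [2, 0, 2/3]
  [0, 2/3, 0]
  [2/3, 0, 2/5],
b = (0, 8/15, 0).
Solving gives a_0 = 0, a_1 = 4/5, a_2 = 0, so
  g(x) = 4*x/5.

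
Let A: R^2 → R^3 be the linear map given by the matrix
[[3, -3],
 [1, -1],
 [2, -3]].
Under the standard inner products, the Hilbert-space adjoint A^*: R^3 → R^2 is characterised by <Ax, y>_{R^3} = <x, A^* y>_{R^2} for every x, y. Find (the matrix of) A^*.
A^* = A^T =
[[3, 1, 2],
 [-3, -1, -3]]

For real matrices with standard dot products, the defining identity <Ax, y> = <x, A^* y> gives (Ax)^T y = x^T (A^*) y, i.e. x^T A^T y = x^T (A^*) y. Since this holds for all x, y, we must have A^* = A^T. Therefore
A^* =
[[3, 1, 2],
 [-3, -1, -3]].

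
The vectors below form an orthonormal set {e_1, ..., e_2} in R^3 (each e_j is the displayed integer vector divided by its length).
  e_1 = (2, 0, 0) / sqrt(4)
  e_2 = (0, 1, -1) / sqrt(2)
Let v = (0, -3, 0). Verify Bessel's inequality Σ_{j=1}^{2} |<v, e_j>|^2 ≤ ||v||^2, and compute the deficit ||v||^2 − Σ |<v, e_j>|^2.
Σ |<v, e_j>|^2 = 9/2; ||v||^2 = 9; deficit = 9/2

Write each e_j = u_j / sqrt(<u_j, u_j>) where u_j is the displayed integer vector. Then <v, e_j> = <v, u_j> / sqrt(<u_j, u_j>), so |<v, e_j>|^2 = <v, u_j>^2 / <u_j, u_j>.
Coefficients: <v, e_1> = 0/sqrt(4), <v, e_2> = -3/sqrt(2).
Square and sum: Σ |<v, e_j>|^2 = 9/2.
Compute ||v||^2 = v·v = 9.
Deficit = 9 − 9/2 = 9/2 ≥ 0, confirming Bessel's inequality. (The deficit equals ||v − Σ <v,e_j> e_j||^2, the squared distance from v to span{e_j}.)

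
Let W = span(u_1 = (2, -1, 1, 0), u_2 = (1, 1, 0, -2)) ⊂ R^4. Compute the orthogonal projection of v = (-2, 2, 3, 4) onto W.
proj_W(v) = (-13/7, -1, -2/7, 18/7)

Set up U = [u_1 | ... | u_2] ∈ R^(4×2). The projector onto W = col(U) is P = U (U^T U)^(-1) U^T.
Compute U^T U =
  [6, 1]
  [1, 6],
and U^T v = (-3, -8).
Solve U^T U · c = U^T v for the coefficients: c = (-2/7, -9/7). The projection is proj_W(v) = U c.
Check: (v - proj_W(v)) · u_1 = 0  (should be 0).
Check: (v - proj_W(v)) · u_2 = 0  (should be 0).
Result: proj_W(v) = (-13/7, -1, -2/7, 18/7).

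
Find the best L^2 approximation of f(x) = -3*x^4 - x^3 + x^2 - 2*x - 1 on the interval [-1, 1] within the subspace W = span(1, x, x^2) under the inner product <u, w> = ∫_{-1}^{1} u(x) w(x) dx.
g(x) = -11*x^2/7 - 13*x/5 - 26/35

The best approximation g ∈ W is the orthogonal projection of f onto W. Writing g = a_0 + a_1 x + a_2 x^2, the coefficients solve the normal equations G · a = b where
  G_{ij} = <φ_i, φ_j> and b_i = <f, φ_i>, with φ_0 = 1, φ_1 = x, φ_2 = x^2.
G =
  [2, 0, 2/3]
  [0, 2/3, 0]
  [2/3, 0, 2/5],
b = (-38/15, -26/15, -118/105).
Solving gives a_0 = -26/35, a_1 = -13/5, a_2 = -11/7, so
  g(x) = -11*x^2/7 - 13*x/5 - 26/35.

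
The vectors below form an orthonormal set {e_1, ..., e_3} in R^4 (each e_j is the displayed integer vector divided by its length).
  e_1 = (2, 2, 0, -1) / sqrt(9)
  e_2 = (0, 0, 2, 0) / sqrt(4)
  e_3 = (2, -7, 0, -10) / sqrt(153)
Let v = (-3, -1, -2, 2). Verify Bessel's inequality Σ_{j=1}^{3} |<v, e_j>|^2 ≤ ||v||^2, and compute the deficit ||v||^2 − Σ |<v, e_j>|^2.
Σ |<v, e_j>|^2 = 297/17; ||v||^2 = 18; deficit = 9/17

Write each e_j = u_j / sqrt(<u_j, u_j>) where u_j is the displayed integer vector. Then <v, e_j> = <v, u_j> / sqrt(<u_j, u_j>), so |<v, e_j>|^2 = <v, u_j>^2 / <u_j, u_j>.
Coefficients: <v, e_1> = -10/sqrt(9), <v, e_2> = -4/sqrt(4), <v, e_3> = -19/sqrt(153).
Square and sum: Σ |<v, e_j>|^2 = 297/17.
Compute ||v||^2 = v·v = 18.
Deficit = 18 − 297/17 = 9/17 ≥ 0, confirming Bessel's inequality. (The deficit equals ||v − Σ <v,e_j> e_j||^2, the squared distance from v to span{e_j}.)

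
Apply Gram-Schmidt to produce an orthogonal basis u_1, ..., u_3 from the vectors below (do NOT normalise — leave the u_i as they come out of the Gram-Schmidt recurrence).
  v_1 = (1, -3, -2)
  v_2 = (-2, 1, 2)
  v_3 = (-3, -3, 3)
Orthogonal basis:
  u_1 = (1, -3, -2)
  u_2 = (-19/14, -13/14, 5/7)
  u_3 = (4/5, -2/5, 1)

Apply the Gram-Schmidt recurrence
  u_1 = v_1
  u_i = v_i − Σ_{j<i} ((v_i · u_j) / (u_j · u_j)) · u_j.

Step by step this gives:
  u_1 = (1, -3, -2)
  u_2 = (-19/14, -13/14, 5/7)
  u_3 = (4/5, -2/5, 1)

Orthogonality check:
  u_2 · u_1 = 0 (should be 0)
  u_3 · u_1 = 0 (should be 0)
  u_3 · u_2 = 0 (should be 0)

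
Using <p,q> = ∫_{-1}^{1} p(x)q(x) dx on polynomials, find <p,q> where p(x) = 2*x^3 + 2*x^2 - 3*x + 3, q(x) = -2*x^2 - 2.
<p,q> = -304/15

Expand the product: p(x)·q(x) = -4*x^5 - 4*x^4 + 2*x^3 - 10*x^2 + 6*x - 6.
∫_{-1}^{1} of each monomial x^k gives [2/(k+1) if k even, 0 if k odd]. Integrating term-by-term (or equivalently evaluating the antiderivative F(x) = -2*x^6/3 - 4*x^5/5 + x^4/2 - 10*x^3/3 + 3*x^2 - 6*x at the endpoints):
  F(1) − F(−1) = -73/10 − (389/30) = -304/15.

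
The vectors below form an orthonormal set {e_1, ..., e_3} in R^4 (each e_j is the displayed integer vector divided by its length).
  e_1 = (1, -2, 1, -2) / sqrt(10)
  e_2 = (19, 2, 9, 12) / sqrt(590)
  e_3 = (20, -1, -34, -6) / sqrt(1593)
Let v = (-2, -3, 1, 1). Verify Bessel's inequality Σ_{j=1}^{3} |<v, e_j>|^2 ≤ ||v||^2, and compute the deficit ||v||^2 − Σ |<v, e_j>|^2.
Σ |<v, e_j>|^2 = 149/27; ||v||^2 = 15; deficit = 256/27

Write each e_j = u_j / sqrt(<u_j, u_j>) where u_j is the displayed integer vector. Then <v, e_j> = <v, u_j> / sqrt(<u_j, u_j>), so |<v, e_j>|^2 = <v, u_j>^2 / <u_j, u_j>.
Coefficients: <v, e_1> = 3/sqrt(10), <v, e_2> = -23/sqrt(590), <v, e_3> = -77/sqrt(1593).
Square and sum: Σ |<v, e_j>|^2 = 149/27.
Compute ||v||^2 = v·v = 15.
Deficit = 15 − 149/27 = 256/27 ≥ 0, confirming Bessel's inequality. (The deficit equals ||v − Σ <v,e_j> e_j||^2, the squared distance from v to span{e_j}.)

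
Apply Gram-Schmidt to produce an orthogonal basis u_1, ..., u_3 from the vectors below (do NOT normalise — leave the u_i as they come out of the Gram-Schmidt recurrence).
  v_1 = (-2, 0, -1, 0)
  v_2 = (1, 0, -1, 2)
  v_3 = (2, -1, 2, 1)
Orthogonal basis:
  u_1 = (-2, 0, -1, 0)
  u_2 = (3/5, 0, -6/5, 2)
  u_3 = (-14/29, -1, 28/29, 21/29)

Apply the Gram-Schmidt recurrence
  u_1 = v_1
  u_i = v_i − Σ_{j<i} ((v_i · u_j) / (u_j · u_j)) · u_j.

Step by step this gives:
  u_1 = (-2, 0, -1, 0)
  u_2 = (3/5, 0, -6/5, 2)
  u_3 = (-14/29, -1, 28/29, 21/29)

Orthogonality check:
  u_2 · u_1 = 0 (should be 0)
  u_3 · u_1 = 0 (should be 0)
  u_3 · u_2 = 0 (should be 0)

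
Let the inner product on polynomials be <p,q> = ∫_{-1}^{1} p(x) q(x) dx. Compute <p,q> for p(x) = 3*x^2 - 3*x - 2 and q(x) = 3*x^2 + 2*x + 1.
<p,q> = -32/5

Expand the product: p(x)·q(x) = 9*x^4 - 3*x^3 - 9*x^2 - 7*x - 2.
∫_{-1}^{1} of each monomial x^k gives [2/(k+1) if k even, 0 if k odd]. Integrating term-by-term (or equivalently evaluating the antiderivative F(x) = 9*x^5/5 - 3*x^4/4 - 3*x^3 - 7*x^2/2 - 2*x at the endpoints):
  F(1) − F(−1) = -149/20 − (-21/20) = -32/5.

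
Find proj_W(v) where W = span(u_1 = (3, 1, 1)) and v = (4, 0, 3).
proj_W(v) = (45/11, 15/11, 15/11)

Set up U = [u_1 | ... | u_1] ∈ R^(3×1). The projector onto W = col(U) is P = U (U^T U)^(-1) U^T.
Compute U^T U =
  [11],
and U^T v = (15).
Solve U^T U · c = U^T v for the coefficients: c = (15/11). The projection is proj_W(v) = U c.
Check: (v - proj_W(v)) · u_1 = 0  (should be 0).
Result: proj_W(v) = (45/11, 15/11, 15/11).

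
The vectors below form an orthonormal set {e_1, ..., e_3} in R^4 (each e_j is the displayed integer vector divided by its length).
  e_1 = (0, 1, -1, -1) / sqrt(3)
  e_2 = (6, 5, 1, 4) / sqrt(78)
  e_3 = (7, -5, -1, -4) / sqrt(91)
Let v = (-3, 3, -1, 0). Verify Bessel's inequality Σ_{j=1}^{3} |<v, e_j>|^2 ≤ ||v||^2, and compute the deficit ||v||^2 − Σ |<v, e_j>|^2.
Σ |<v, e_j>|^2 = 19; ||v||^2 = 19; deficit = 0

Write each e_j = u_j / sqrt(<u_j, u_j>) where u_j is the displayed integer vector. Then <v, e_j> = <v, u_j> / sqrt(<u_j, u_j>), so |<v, e_j>|^2 = <v, u_j>^2 / <u_j, u_j>.
Coefficients: <v, e_1> = 4/sqrt(3), <v, e_2> = -4/sqrt(78), <v, e_3> = -35/sqrt(91).
Square and sum: Σ |<v, e_j>|^2 = 19.
Compute ||v||^2 = v·v = 19.
Deficit = 19 − 19 = 0 ≥ 0, confirming Bessel's inequality. (The deficit equals ||v − Σ <v,e_j> e_j||^2, the squared distance from v to span{e_j}.)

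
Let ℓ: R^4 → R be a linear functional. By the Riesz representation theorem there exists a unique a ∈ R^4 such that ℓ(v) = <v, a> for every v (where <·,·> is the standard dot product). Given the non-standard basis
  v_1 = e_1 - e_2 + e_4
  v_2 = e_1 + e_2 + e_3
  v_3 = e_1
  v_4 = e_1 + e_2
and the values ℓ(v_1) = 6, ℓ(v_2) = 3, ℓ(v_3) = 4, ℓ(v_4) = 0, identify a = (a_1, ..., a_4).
a = (4, -4, 3, -2)

Write a = (a_1, ..., a_4) in the standard basis. For each basis vector v_i, ℓ(v_i) = <v_i, a> is a linear equation in the a_j's. Collect the n equations into a matrix system V a = ℓ, where row i of V is v_i (expressed in the standard basis). Since V is invertible (lower-triangular with 1s on the diagonal, up to permutation), solve by back-substitution:
  V =
[[1, -1, 0, 1],
 [1, 1, 1, 0],
 [1, 0, 0, 0],
 [1, 1, 0, 0]]
  V a = (6, 3, 4, 0)
Solving gives a = (4, -4, 3, -2).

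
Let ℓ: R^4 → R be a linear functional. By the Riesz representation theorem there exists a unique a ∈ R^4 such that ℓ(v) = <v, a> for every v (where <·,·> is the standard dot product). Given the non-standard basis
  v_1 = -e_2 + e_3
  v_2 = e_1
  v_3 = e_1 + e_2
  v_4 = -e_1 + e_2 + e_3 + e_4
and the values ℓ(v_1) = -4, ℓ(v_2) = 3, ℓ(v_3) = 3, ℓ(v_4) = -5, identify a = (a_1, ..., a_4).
a = (3, 0, -4, 2)

Write a = (a_1, ..., a_4) in the standard basis. For each basis vector v_i, ℓ(v_i) = <v_i, a> is a linear equation in the a_j's. Collect the n equations into a matrix system V a = ℓ, where row i of V is v_i (expressed in the standard basis). Since V is invertible (lower-triangular with 1s on the diagonal, up to permutation), solve by back-substitution:
  V =
[[0, -1, 1, 0],
 [1, 0, 0, 0],
 [1, 1, 0, 0],
 [-1, 1, 1, 1]]
  V a = (-4, 3, 3, -5)
Solving gives a = (3, 0, -4, 2).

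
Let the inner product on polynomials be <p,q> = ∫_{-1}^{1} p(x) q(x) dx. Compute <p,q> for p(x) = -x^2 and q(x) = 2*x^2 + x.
<p,q> = -4/5

Expand the product: p(x)·q(x) = -2*x^4 - x^3.
∫_{-1}^{1} of each monomial x^k gives [2/(k+1) if k even, 0 if k odd]. Integrating term-by-term (or equivalently evaluating the antiderivative F(x) = -2*x^5/5 - x^4/4 at the endpoints):
  F(1) − F(−1) = -13/20 − (3/20) = -4/5.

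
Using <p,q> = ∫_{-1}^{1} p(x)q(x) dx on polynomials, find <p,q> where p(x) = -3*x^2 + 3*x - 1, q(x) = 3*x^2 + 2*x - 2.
<p,q> = 32/5

Expand the product: p(x)·q(x) = -9*x^4 + 3*x^3 + 9*x^2 - 8*x + 2.
∫_{-1}^{1} of each monomial x^k gives [2/(k+1) if k even, 0 if k odd]. Integrating term-by-term (or equivalently evaluating the antiderivative F(x) = -9*x^5/5 + 3*x^4/4 + 3*x^3 - 4*x^2 + 2*x at the endpoints):
  F(1) − F(−1) = -1/20 − (-129/20) = 32/5.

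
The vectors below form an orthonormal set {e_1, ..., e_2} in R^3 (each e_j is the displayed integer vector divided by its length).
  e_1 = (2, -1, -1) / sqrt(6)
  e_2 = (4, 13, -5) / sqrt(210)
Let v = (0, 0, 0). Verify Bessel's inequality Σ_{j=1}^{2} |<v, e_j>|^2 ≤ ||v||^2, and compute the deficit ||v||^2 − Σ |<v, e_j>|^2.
Σ |<v, e_j>|^2 = 0; ||v||^2 = 0; deficit = 0

Write each e_j = u_j / sqrt(<u_j, u_j>) where u_j is the displayed integer vector. Then <v, e_j> = <v, u_j> / sqrt(<u_j, u_j>), so |<v, e_j>|^2 = <v, u_j>^2 / <u_j, u_j>.
Coefficients: <v, e_1> = 0/sqrt(6), <v, e_2> = 0/sqrt(210).
Square and sum: Σ |<v, e_j>|^2 = 0.
Compute ||v||^2 = v·v = 0.
Deficit = 0 − 0 = 0 ≥ 0, confirming Bessel's inequality. (The deficit equals ||v − Σ <v,e_j> e_j||^2, the squared distance from v to span{e_j}.)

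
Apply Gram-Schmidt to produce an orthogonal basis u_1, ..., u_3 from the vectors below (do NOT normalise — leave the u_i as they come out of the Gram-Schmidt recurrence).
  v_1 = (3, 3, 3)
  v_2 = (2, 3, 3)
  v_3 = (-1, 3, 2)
Orthogonal basis:
  u_1 = (3, 3, 3)
  u_2 = (-2/3, 1/3, 1/3)
  u_3 = (0, 1/2, -1/2)

Apply the Gram-Schmidt recurrence
  u_1 = v_1
  u_i = v_i − Σ_{j<i} ((v_i · u_j) / (u_j · u_j)) · u_j.

Step by step this gives:
  u_1 = (3, 3, 3)
  u_2 = (-2/3, 1/3, 1/3)
  u_3 = (0, 1/2, -1/2)

Orthogonality check:
  u_2 · u_1 = 0 (should be 0)
  u_3 · u_1 = 0 (should be 0)
  u_3 · u_2 = 0 (should be 0)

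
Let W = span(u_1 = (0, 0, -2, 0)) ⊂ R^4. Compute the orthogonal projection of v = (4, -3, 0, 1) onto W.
proj_W(v) = (0, 0, 0, 0)

Set up U = [u_1 | ... | u_1] ∈ R^(4×1). The projector onto W = col(U) is P = U (U^T U)^(-1) U^T.
Compute U^T U =
  [4],
and U^T v = (0).
Solve U^T U · c = U^T v for the coefficients: c = (0). The projection is proj_W(v) = U c.
Check: (v - proj_W(v)) · u_1 = 0  (should be 0).
Result: proj_W(v) = (0, 0, 0, 0).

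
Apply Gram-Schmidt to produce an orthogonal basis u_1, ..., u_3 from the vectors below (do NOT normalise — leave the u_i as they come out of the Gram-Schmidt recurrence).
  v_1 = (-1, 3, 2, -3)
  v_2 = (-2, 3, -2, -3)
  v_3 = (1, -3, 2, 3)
Orthogonal basis:
  u_1 = (-1, 3, 2, -3)
  u_2 = (-30/23, 21/23, -78/23, -21/23)
  u_3 = (-16/19, -4/19, 4/19, 4/19)

Apply the Gram-Schmidt recurrence
  u_1 = v_1
  u_i = v_i − Σ_{j<i} ((v_i · u_j) / (u_j · u_j)) · u_j.

Step by step this gives:
  u_1 = (-1, 3, 2, -3)
  u_2 = (-30/23, 21/23, -78/23, -21/23)
  u_3 = (-16/19, -4/19, 4/19, 4/19)

Orthogonality check:
  u_2 · u_1 = 0 (should be 0)
  u_3 · u_1 = 0 (should be 0)
  u_3 · u_2 = 0 (should be 0)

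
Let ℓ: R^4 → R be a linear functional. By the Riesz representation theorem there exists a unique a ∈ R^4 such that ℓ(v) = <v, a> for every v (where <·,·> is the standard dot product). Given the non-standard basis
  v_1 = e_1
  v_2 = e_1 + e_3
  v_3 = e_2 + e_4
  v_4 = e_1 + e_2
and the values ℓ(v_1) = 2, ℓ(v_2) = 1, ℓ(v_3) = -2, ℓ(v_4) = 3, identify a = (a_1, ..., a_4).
a = (2, 1, -1, -3)

Write a = (a_1, ..., a_4) in the standard basis. For each basis vector v_i, ℓ(v_i) = <v_i, a> is a linear equation in the a_j's. Collect the n equations into a matrix system V a = ℓ, where row i of V is v_i (expressed in the standard basis). Since V is invertible (lower-triangular with 1s on the diagonal, up to permutation), solve by back-substitution:
  V =
[[1, 0, 0, 0],
 [1, 0, 1, 0],
 [0, 1, 0, 1],
 [1, 1, 0, 0]]
  V a = (2, 1, -2, 3)
Solving gives a = (2, 1, -1, -3).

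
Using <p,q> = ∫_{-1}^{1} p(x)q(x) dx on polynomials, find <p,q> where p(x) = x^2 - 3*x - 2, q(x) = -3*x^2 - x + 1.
<p,q> = 22/15

Expand the product: p(x)·q(x) = -3*x^4 + 8*x^3 + 10*x^2 - x - 2.
∫_{-1}^{1} of each monomial x^k gives [2/(k+1) if k even, 0 if k odd]. Integrating term-by-term (or equivalently evaluating the antiderivative F(x) = -3*x^5/5 + 2*x^4 + 10*x^3/3 - x^2/2 - 2*x at the endpoints):
  F(1) − F(−1) = 67/30 − (23/30) = 22/15.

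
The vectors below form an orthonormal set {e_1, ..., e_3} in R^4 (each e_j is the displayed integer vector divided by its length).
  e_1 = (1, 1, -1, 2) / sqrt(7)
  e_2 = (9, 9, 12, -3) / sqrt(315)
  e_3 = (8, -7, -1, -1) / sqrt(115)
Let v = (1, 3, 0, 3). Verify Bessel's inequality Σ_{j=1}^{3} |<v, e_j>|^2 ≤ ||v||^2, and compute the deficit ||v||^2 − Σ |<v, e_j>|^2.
Σ |<v, e_j>|^2 = 433/23; ||v||^2 = 19; deficit = 4/23

Write each e_j = u_j / sqrt(<u_j, u_j>) where u_j is the displayed integer vector. Then <v, e_j> = <v, u_j> / sqrt(<u_j, u_j>), so |<v, e_j>|^2 = <v, u_j>^2 / <u_j, u_j>.
Coefficients: <v, e_1> = 10/sqrt(7), <v, e_2> = 27/sqrt(315), <v, e_3> = -16/sqrt(115).
Square and sum: Σ |<v, e_j>|^2 = 433/23.
Compute ||v||^2 = v·v = 19.
Deficit = 19 − 433/23 = 4/23 ≥ 0, confirming Bessel's inequality. (The deficit equals ||v − Σ <v,e_j> e_j||^2, the squared distance from v to span{e_j}.)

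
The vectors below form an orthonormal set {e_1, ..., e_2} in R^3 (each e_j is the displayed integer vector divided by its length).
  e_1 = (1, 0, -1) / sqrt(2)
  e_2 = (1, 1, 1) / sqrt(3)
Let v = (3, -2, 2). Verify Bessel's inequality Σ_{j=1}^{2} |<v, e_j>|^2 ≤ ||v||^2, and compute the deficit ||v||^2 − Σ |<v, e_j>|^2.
Σ |<v, e_j>|^2 = 7/2; ||v||^2 = 17; deficit = 27/2

Write each e_j = u_j / sqrt(<u_j, u_j>) where u_j is the displayed integer vector. Then <v, e_j> = <v, u_j> / sqrt(<u_j, u_j>), so |<v, e_j>|^2 = <v, u_j>^2 / <u_j, u_j>.
Coefficients: <v, e_1> = 1/sqrt(2), <v, e_2> = 3/sqrt(3).
Square and sum: Σ |<v, e_j>|^2 = 7/2.
Compute ||v||^2 = v·v = 17.
Deficit = 17 − 7/2 = 27/2 ≥ 0, confirming Bessel's inequality. (The deficit equals ||v − Σ <v,e_j> e_j||^2, the squared distance from v to span{e_j}.)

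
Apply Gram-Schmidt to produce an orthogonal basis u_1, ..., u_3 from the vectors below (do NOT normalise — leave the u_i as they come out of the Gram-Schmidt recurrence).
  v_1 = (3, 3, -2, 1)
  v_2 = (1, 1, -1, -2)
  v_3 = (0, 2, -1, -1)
Orthogonal basis:
  u_1 = (3, 3, -2, 1)
  u_2 = (5/23, 5/23, -11/23, -52/23)
  u_3 = (-26/25, 24/25, -14/125, 2/125)

Apply the Gram-Schmidt recurrence
  u_1 = v_1
  u_i = v_i − Σ_{j<i} ((v_i · u_j) / (u_j · u_j)) · u_j.

Step by step this gives:
  u_1 = (3, 3, -2, 1)
  u_2 = (5/23, 5/23, -11/23, -52/23)
  u_3 = (-26/25, 24/25, -14/125, 2/125)

Orthogonality check:
  u_2 · u_1 = 0 (should be 0)
  u_3 · u_1 = 0 (should be 0)
  u_3 · u_2 = 0 (should be 0)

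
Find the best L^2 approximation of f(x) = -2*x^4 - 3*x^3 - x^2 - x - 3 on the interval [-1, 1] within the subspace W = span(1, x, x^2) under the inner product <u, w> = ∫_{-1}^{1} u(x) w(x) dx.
g(x) = -19*x^2/7 - 14*x/5 - 99/35

The best approximation g ∈ W is the orthogonal projection of f onto W. Writing g = a_0 + a_1 x + a_2 x^2, the coefficients solve the normal equations G · a = b where
  G_{ij} = <φ_i, φ_j> and b_i = <f, φ_i>, with φ_0 = 1, φ_1 = x, φ_2 = x^2.
G =
  [2, 0, 2/3]
  [0, 2/3, 0]
  [2/3, 0, 2/5],
b = (-112/15, -28/15, -104/35).
Solving gives a_0 = -99/35, a_1 = -14/5, a_2 = -19/7, so
  g(x) = -19*x^2/7 - 14*x/5 - 99/35.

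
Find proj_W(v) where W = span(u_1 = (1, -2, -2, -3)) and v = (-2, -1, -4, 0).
proj_W(v) = (4/9, -8/9, -8/9, -4/3)

Set up U = [u_1 | ... | u_1] ∈ R^(4×1). The projector onto W = col(U) is P = U (U^T U)^(-1) U^T.
Compute U^T U =
  [18],
and U^T v = (8).
Solve U^T U · c = U^T v for the coefficients: c = (4/9). The projection is proj_W(v) = U c.
Check: (v - proj_W(v)) · u_1 = 0  (should be 0).
Result: proj_W(v) = (4/9, -8/9, -8/9, -4/3).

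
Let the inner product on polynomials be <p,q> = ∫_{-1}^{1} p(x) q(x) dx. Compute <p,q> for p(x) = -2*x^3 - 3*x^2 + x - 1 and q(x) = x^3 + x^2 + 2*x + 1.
<p,q> = -662/105

Expand the product: p(x)·q(x) = -2*x^6 - 5*x^5 - 6*x^4 - 8*x^3 - 2*x^2 - x - 1.
∫_{-1}^{1} of each monomial x^k gives [2/(k+1) if k even, 0 if k odd]. Integrating term-by-term (or equivalently evaluating the antiderivative F(x) = -2*x^7/7 - 5*x^6/6 - 6*x^5/5 - 2*x^4 - 2*x^3/3 - x^2/2 - x at the endpoints):
  F(1) − F(−1) = -227/35 − (-19/105) = -662/105.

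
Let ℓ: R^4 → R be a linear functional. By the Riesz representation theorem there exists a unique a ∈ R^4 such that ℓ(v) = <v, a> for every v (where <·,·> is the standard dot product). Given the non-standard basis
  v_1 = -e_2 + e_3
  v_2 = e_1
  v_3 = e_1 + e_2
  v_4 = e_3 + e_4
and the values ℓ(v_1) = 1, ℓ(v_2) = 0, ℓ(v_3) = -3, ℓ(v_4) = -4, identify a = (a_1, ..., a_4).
a = (0, -3, -2, -2)

Write a = (a_1, ..., a_4) in the standard basis. For each basis vector v_i, ℓ(v_i) = <v_i, a> is a linear equation in the a_j's. Collect the n equations into a matrix system V a = ℓ, where row i of V is v_i (expressed in the standard basis). Since V is invertible (lower-triangular with 1s on the diagonal, up to permutation), solve by back-substitution:
  V =
[[0, -1, 1, 0],
 [1, 0, 0, 0],
 [1, 1, 0, 0],
 [0, 0, 1, 1]]
  V a = (1, 0, -3, -4)
Solving gives a = (0, -3, -2, -2).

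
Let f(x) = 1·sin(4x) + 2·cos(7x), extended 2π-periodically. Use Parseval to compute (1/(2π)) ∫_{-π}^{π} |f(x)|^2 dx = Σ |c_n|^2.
Σ |c_n|^2 = 5/2

Expand |f|^2 and use orthogonality of {sin(nx), cos(mx)} on [-π, π]:
  ∫_{-π}^{π} sin(nx)^2 dx = π, ∫ cos(mx)^2 dx = π, and cross terms integrate to 0.
So ∫_{-π}^{π} f(x)^2 dx = 1^2 · π + 2^2 · π = (1 + 4)π.
Divide by 2π: (1 + 4)/2 = 5/2.
By Parseval, this equals Σ |c_n|^2.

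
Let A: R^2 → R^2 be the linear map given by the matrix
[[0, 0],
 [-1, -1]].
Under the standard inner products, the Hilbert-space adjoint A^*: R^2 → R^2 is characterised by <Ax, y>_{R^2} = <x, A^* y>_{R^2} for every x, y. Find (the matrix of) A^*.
A^* = A^T =
[[0, -1],
 [0, -1]]

For real matrices with standard dot products, the defining identity <Ax, y> = <x, A^* y> gives (Ax)^T y = x^T (A^*) y, i.e. x^T A^T y = x^T (A^*) y. Since this holds for all x, y, we must have A^* = A^T. Therefore
A^* =
[[0, -1],
 [0, -1]].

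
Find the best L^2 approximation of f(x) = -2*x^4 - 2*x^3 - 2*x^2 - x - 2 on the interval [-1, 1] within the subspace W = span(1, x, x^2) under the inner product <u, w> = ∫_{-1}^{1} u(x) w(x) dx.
g(x) = -26*x^2/7 - 11*x/5 - 64/35

The best approximation g ∈ W is the orthogonal projection of f onto W. Writing g = a_0 + a_1 x + a_2 x^2, the coefficients solve the normal equations G · a = b where
  G_{ij} = <φ_i, φ_j> and b_i = <f, φ_i>, with φ_0 = 1, φ_1 = x, φ_2 = x^2.
G =
  [2, 0, 2/3]
  [0, 2/3, 0]
  [2/3, 0, 2/5],
b = (-92/15, -22/15, -284/105).
Solving gives a_0 = -64/35, a_1 = -11/5, a_2 = -26/7, so
  g(x) = -26*x^2/7 - 11*x/5 - 64/35.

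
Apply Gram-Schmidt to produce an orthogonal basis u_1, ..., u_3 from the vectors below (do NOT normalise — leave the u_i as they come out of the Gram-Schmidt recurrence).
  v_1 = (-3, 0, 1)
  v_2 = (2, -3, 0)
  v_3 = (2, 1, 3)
Orthogonal basis:
  u_1 = (-3, 0, 1)
  u_2 = (1/5, -3, 3/5)
  u_3 = (105/94, 35/47, 315/94)

Apply the Gram-Schmidt recurrence
  u_1 = v_1
  u_i = v_i − Σ_{j<i} ((v_i · u_j) / (u_j · u_j)) · u_j.

Step by step this gives:
  u_1 = (-3, 0, 1)
  u_2 = (1/5, -3, 3/5)
  u_3 = (105/94, 35/47, 315/94)

Orthogonality check:
  u_2 · u_1 = 0 (should be 0)
  u_3 · u_1 = 0 (should be 0)
  u_3 · u_2 = 0 (should be 0)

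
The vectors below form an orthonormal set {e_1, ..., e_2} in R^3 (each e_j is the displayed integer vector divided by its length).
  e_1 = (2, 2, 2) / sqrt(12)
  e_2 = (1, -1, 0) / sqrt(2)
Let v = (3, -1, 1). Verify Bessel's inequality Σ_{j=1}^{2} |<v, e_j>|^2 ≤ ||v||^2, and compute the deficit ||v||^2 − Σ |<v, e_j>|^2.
Σ |<v, e_j>|^2 = 11; ||v||^2 = 11; deficit = 0

Write each e_j = u_j / sqrt(<u_j, u_j>) where u_j is the displayed integer vector. Then <v, e_j> = <v, u_j> / sqrt(<u_j, u_j>), so |<v, e_j>|^2 = <v, u_j>^2 / <u_j, u_j>.
Coefficients: <v, e_1> = 6/sqrt(12), <v, e_2> = 4/sqrt(2).
Square and sum: Σ |<v, e_j>|^2 = 11.
Compute ||v||^2 = v·v = 11.
Deficit = 11 − 11 = 0 ≥ 0, confirming Bessel's inequality. (The deficit equals ||v − Σ <v,e_j> e_j||^2, the squared distance from v to span{e_j}.)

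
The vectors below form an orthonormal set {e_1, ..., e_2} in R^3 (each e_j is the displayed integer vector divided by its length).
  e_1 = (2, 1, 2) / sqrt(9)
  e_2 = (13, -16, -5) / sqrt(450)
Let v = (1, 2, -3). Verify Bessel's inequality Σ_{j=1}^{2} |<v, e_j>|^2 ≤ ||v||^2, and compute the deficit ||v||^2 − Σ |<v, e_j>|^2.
Σ |<v, e_j>|^2 = 12/25; ||v||^2 = 14; deficit = 338/25

Write each e_j = u_j / sqrt(<u_j, u_j>) where u_j is the displayed integer vector. Then <v, e_j> = <v, u_j> / sqrt(<u_j, u_j>), so |<v, e_j>|^2 = <v, u_j>^2 / <u_j, u_j>.
Coefficients: <v, e_1> = -2/sqrt(9), <v, e_2> = -4/sqrt(450).
Square and sum: Σ |<v, e_j>|^2 = 12/25.
Compute ||v||^2 = v·v = 14.
Deficit = 14 − 12/25 = 338/25 ≥ 0, confirming Bessel's inequality. (The deficit equals ||v − Σ <v,e_j> e_j||^2, the squared distance from v to span{e_j}.)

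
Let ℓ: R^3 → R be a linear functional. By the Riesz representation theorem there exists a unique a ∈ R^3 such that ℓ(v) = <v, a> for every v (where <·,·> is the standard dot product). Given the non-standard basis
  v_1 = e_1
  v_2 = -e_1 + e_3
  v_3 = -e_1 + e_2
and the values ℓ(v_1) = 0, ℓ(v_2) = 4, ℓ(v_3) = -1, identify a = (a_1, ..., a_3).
a = (0, -1, 4)

Write a = (a_1, ..., a_3) in the standard basis. For each basis vector v_i, ℓ(v_i) = <v_i, a> is a linear equation in the a_j's. Collect the n equations into a matrix system V a = ℓ, where row i of V is v_i (expressed in the standard basis). Since V is invertible (lower-triangular with 1s on the diagonal, up to permutation), solve by back-substitution:
  V =
[[1, 0, 0],
 [-1, 0, 1],
 [-1, 1, 0]]
  V a = (0, 4, -1)
Solving gives a = (0, -1, 4).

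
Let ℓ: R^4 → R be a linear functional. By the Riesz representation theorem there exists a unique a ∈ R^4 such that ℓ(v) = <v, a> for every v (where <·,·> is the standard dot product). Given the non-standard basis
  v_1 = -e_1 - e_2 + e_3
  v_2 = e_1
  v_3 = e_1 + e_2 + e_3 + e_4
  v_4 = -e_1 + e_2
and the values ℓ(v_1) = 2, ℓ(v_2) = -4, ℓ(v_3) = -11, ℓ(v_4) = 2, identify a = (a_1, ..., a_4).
a = (-4, -2, -4, -1)

Write a = (a_1, ..., a_4) in the standard basis. For each basis vector v_i, ℓ(v_i) = <v_i, a> is a linear equation in the a_j's. Collect the n equations into a matrix system V a = ℓ, where row i of V is v_i (expressed in the standard basis). Since V is invertible (lower-triangular with 1s on the diagonal, up to permutation), solve by back-substitution:
  V =
[[-1, -1, 1, 0],
 [1, 0, 0, 0],
 [1, 1, 1, 1],
 [-1, 1, 0, 0]]
  V a = (2, -4, -11, 2)
Solving gives a = (-4, -2, -4, -1).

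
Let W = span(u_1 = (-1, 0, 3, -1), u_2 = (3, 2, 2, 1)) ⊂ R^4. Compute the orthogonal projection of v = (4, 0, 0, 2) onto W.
proj_W(v) = (317/97, 166/97, -38/97, 151/97)

Set up U = [u_1 | ... | u_2] ∈ R^(4×2). The projector onto W = col(U) is P = U (U^T U)^(-1) U^T.
Compute U^T U =
  [11, 2]
  [2, 18],
and U^T v = (-6, 14).
Solve U^T U · c = U^T v for the coefficients: c = (-68/97, 83/97). The projection is proj_W(v) = U c.
Check: (v - proj_W(v)) · u_1 = 0  (should be 0).
Check: (v - proj_W(v)) · u_2 = 0  (should be 0).
Result: proj_W(v) = (317/97, 166/97, -38/97, 151/97).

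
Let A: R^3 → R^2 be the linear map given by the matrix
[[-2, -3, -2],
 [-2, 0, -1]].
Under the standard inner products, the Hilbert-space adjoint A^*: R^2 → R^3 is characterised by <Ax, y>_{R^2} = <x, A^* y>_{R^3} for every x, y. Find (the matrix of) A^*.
A^* = A^T =
[[-2, -2],
 [-3, 0],
 [-2, -1]]

For real matrices with standard dot products, the defining identity <Ax, y> = <x, A^* y> gives (Ax)^T y = x^T (A^*) y, i.e. x^T A^T y = x^T (A^*) y. Since this holds for all x, y, we must have A^* = A^T. Therefore
A^* =
[[-2, -2],
 [-3, 0],
 [-2, -1]].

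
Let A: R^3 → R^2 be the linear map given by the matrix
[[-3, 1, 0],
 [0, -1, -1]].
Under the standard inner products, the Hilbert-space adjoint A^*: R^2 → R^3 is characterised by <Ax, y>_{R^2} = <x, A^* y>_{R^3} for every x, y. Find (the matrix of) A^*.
A^* = A^T =
[[-3, 0],
 [1, -1],
 [0, -1]]

For real matrices with standard dot products, the defining identity <Ax, y> = <x, A^* y> gives (Ax)^T y = x^T (A^*) y, i.e. x^T A^T y = x^T (A^*) y. Since this holds for all x, y, we must have A^* = A^T. Therefore
A^* =
[[-3, 0],
 [1, -1],
 [0, -1]].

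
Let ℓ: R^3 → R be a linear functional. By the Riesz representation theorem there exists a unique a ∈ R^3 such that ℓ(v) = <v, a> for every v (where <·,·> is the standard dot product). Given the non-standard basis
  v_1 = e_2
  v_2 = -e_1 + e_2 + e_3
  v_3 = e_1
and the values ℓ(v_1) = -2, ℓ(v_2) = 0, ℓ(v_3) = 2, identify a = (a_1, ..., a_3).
a = (2, -2, 4)

Write a = (a_1, ..., a_3) in the standard basis. For each basis vector v_i, ℓ(v_i) = <v_i, a> is a linear equation in the a_j's. Collect the n equations into a matrix system V a = ℓ, where row i of V is v_i (expressed in the standard basis). Since V is invertible (lower-triangular with 1s on the diagonal, up to permutation), solve by back-substitution:
  V =
[[0, 1, 0],
 [-1, 1, 1],
 [1, 0, 0]]
  V a = (-2, 0, 2)
Solving gives a = (2, -2, 4).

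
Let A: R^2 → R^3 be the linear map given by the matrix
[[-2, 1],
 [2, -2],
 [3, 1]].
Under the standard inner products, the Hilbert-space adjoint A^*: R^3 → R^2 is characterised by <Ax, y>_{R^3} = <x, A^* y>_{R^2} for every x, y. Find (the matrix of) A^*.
A^* = A^T =
[[-2, 2, 3],
 [1, -2, 1]]

For real matrices with standard dot products, the defining identity <Ax, y> = <x, A^* y> gives (Ax)^T y = x^T (A^*) y, i.e. x^T A^T y = x^T (A^*) y. Since this holds for all x, y, we must have A^* = A^T. Therefore
A^* =
[[-2, 2, 3],
 [1, -2, 1]].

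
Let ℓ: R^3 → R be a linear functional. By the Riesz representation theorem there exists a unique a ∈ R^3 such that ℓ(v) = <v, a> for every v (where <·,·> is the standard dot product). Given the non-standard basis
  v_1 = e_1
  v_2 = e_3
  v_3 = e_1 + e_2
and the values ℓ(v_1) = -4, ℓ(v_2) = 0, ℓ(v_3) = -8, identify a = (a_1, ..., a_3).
a = (-4, -4, 0)

Write a = (a_1, ..., a_3) in the standard basis. For each basis vector v_i, ℓ(v_i) = <v_i, a> is a linear equation in the a_j's. Collect the n equations into a matrix system V a = ℓ, where row i of V is v_i (expressed in the standard basis). Since V is invertible (lower-triangular with 1s on the diagonal, up to permutation), solve by back-substitution:
  V =
[[1, 0, 0],
 [0, 0, 1],
 [1, 1, 0]]
  V a = (-4, 0, -8)
Solving gives a = (-4, -4, 0).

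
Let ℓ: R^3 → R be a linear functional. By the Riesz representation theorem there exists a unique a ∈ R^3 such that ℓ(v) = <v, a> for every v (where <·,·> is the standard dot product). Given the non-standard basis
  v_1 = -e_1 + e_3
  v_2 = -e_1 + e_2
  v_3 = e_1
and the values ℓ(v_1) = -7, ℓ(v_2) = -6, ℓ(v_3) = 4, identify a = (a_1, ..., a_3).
a = (4, -2, -3)

Write a = (a_1, ..., a_3) in the standard basis. For each basis vector v_i, ℓ(v_i) = <v_i, a> is a linear equation in the a_j's. Collect the n equations into a matrix system V a = ℓ, where row i of V is v_i (expressed in the standard basis). Since V is invertible (lower-triangular with 1s on the diagonal, up to permutation), solve by back-substitution:
  V =
[[-1, 0, 1],
 [-1, 1, 0],
 [1, 0, 0]]
  V a = (-7, -6, 4)
Solving gives a = (4, -2, -3).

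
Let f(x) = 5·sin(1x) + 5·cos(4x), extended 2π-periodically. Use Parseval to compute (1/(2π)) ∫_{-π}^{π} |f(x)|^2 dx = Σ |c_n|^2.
Σ |c_n|^2 = 25

Expand |f|^2 and use orthogonality of {sin(nx), cos(mx)} on [-π, π]:
  ∫_{-π}^{π} sin(nx)^2 dx = π, ∫ cos(mx)^2 dx = π, and cross terms integrate to 0.
So ∫_{-π}^{π} f(x)^2 dx = 5^2 · π + 5^2 · π = (25 + 25)π.
Divide by 2π: (25 + 25)/2 = 25.
By Parseval, this equals Σ |c_n|^2.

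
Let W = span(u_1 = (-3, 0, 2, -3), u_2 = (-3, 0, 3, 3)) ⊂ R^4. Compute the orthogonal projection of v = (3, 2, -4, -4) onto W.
proj_W(v) = (211/62, 0, -109/31, -253/62)

Set up U = [u_1 | ... | u_2] ∈ R^(4×2). The projector onto W = col(U) is P = U (U^T U)^(-1) U^T.
Compute U^T U =
  [22, 6]
  [6, 27],
and U^T v = (-5, -33).
Solve U^T U · c = U^T v for the coefficients: c = (7/62, -116/93). The projection is proj_W(v) = U c.
Check: (v - proj_W(v)) · u_1 = 0  (should be 0).
Check: (v - proj_W(v)) · u_2 = 0  (should be 0).
Result: proj_W(v) = (211/62, 0, -109/31, -253/62).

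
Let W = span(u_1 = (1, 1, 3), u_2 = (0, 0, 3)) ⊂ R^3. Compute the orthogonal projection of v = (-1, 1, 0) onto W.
proj_W(v) = (0, 0, 0)

Set up U = [u_1 | ... | u_2] ∈ R^(3×2). The projector onto W = col(U) is P = U (U^T U)^(-1) U^T.
Compute U^T U =
  [11, 9]
  [9, 9],
and U^T v = (0, 0).
Solve U^T U · c = U^T v for the coefficients: c = (0, 0). The projection is proj_W(v) = U c.
Check: (v - proj_W(v)) · u_1 = 0  (should be 0).
Check: (v - proj_W(v)) · u_2 = 0  (should be 0).
Result: proj_W(v) = (0, 0, 0).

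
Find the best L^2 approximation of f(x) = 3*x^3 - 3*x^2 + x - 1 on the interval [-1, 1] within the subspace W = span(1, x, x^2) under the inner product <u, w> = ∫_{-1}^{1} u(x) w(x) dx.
g(x) = -3*x^2 + 14*x/5 - 1

The best approximation g ∈ W is the orthogonal projection of f onto W. Writing g = a_0 + a_1 x + a_2 x^2, the coefficients solve the normal equations G · a = b where
  G_{ij} = <φ_i, φ_j> and b_i = <f, φ_i>, with φ_0 = 1, φ_1 = x, φ_2 = x^2.
G =
  [2, 0, 2/3]
  [0, 2/3, 0]
  [2/3, 0, 2/5],
b = (-4, 28/15, -28/15).
Solving gives a_0 = -1, a_1 = 14/5, a_2 = -3, so
  g(x) = -3*x^2 + 14*x/5 - 1.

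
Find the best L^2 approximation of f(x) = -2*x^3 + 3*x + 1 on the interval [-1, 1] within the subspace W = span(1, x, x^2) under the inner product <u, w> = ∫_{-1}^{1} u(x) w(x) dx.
g(x) = 9*x/5 + 1

The best approximation g ∈ W is the orthogonal projection of f onto W. Writing g = a_0 + a_1 x + a_2 x^2, the coefficients solve the normal equations G · a = b where
  G_{ij} = <φ_i, φ_j> and b_i = <f, φ_i>, with φ_0 = 1, φ_1 = x, φ_2 = x^2.
G =
  [2, 0, 2/3]
  [0, 2/3, 0]
  [2/3, 0, 2/5],
b = (2, 6/5, 2/3).
Solving gives a_0 = 1, a_1 = 9/5, a_2 = 0, so
  g(x) = 9*x/5 + 1.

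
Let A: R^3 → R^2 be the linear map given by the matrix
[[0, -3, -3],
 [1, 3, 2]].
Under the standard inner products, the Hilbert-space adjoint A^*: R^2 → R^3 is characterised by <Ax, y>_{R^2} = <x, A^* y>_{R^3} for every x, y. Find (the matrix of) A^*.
A^* = A^T =
[[0, 1],
 [-3, 3],
 [-3, 2]]

For real matrices with standard dot products, the defining identity <Ax, y> = <x, A^* y> gives (Ax)^T y = x^T (A^*) y, i.e. x^T A^T y = x^T (A^*) y. Since this holds for all x, y, we must have A^* = A^T. Therefore
A^* =
[[0, 1],
 [-3, 3],
 [-3, 2]].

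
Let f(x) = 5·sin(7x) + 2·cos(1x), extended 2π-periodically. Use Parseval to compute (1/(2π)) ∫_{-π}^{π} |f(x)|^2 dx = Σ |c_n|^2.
Σ |c_n|^2 = 29/2

Expand |f|^2 and use orthogonality of {sin(nx), cos(mx)} on [-π, π]:
  ∫_{-π}^{π} sin(nx)^2 dx = π, ∫ cos(mx)^2 dx = π, and cross terms integrate to 0.
So ∫_{-π}^{π} f(x)^2 dx = 5^2 · π + 2^2 · π = (25 + 4)π.
Divide by 2π: (25 + 4)/2 = 29/2.
By Parseval, this equals Σ |c_n|^2.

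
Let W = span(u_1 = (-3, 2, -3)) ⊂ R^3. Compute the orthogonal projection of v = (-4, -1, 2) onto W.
proj_W(v) = (-6/11, 4/11, -6/11)

Set up U = [u_1 | ... | u_1] ∈ R^(3×1). The projector onto W = col(U) is P = U (U^T U)^(-1) U^T.
Compute U^T U =
  [22],
and U^T v = (4).
Solve U^T U · c = U^T v for the coefficients: c = (2/11). The projection is proj_W(v) = U c.
Check: (v - proj_W(v)) · u_1 = 0  (should be 0).
Result: proj_W(v) = (-6/11, 4/11, -6/11).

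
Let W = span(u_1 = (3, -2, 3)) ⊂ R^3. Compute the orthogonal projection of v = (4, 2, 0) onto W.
proj_W(v) = (12/11, -8/11, 12/11)

Set up U = [u_1 | ... | u_1] ∈ R^(3×1). The projector onto W = col(U) is P = U (U^T U)^(-1) U^T.
Compute U^T U =
  [22],
and U^T v = (8).
Solve U^T U · c = U^T v for the coefficients: c = (4/11). The projection is proj_W(v) = U c.
Check: (v - proj_W(v)) · u_1 = 0  (should be 0).
Result: proj_W(v) = (12/11, -8/11, 12/11).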